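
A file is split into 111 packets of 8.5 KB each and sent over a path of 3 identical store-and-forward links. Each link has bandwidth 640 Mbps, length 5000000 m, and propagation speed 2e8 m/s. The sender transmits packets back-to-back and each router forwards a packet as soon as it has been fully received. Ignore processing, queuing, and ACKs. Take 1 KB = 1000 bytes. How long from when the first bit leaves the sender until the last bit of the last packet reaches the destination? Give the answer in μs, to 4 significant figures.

87010 μs

Per-hop transmission t_tx = L/R = 68000/640000000 = 106.25 μs.
Per-hop propagation t_prop = 5000000/200000000 = 25000 μs.
Pipeline fill: first packet needs 3·t_tx to clear all hops; remaining 110 packets each add one t_tx.
Total = (3+111-1)·t_tx + 3·t_prop = 113·106.25 + 3·25000 = 87010 μs.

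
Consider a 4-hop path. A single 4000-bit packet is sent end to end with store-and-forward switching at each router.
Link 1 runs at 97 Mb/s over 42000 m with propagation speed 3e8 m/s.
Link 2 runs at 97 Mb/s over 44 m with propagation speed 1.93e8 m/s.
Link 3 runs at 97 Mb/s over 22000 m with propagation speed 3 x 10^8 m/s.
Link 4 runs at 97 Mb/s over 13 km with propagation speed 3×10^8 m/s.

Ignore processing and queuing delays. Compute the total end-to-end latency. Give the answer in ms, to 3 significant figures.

Transmission delay per hop = L/R = 4000/97000000 = 0.0412371 ms; 4 hops → 0.164948 ms.
Propagation delays (d/s per hop): 0.14, 0.000227979, 0.0733333, 0.0433333 ms; sum = 0.256895 ms.
End-to-end = 0.422 ms.

0.422 ms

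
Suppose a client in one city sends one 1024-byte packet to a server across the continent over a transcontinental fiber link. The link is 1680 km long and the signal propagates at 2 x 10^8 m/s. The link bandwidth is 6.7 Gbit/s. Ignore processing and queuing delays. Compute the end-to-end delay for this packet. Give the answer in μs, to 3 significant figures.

8400 μs

L = 1024 × 8 = 8192 bits.
Transmission delay = L/R = 8192 / 6700000000 = 1.22269 μs.
Propagation delay = d/s = 1680000 m / 200000000 m/s = 8400 μs.
Total = 8400 μs.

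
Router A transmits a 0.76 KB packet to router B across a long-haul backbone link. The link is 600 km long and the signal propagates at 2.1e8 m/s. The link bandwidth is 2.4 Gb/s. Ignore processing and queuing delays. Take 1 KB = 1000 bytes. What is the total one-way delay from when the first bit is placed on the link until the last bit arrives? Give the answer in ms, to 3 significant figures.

L = 6080 bits.
Transmission delay = L/R = 6080 / 2400000000 = 0.00253333 ms.
Propagation delay = d/s = 600000 m / 210000000 m/s = 2.85714 ms.
Total = 2.86 ms.

2.86 ms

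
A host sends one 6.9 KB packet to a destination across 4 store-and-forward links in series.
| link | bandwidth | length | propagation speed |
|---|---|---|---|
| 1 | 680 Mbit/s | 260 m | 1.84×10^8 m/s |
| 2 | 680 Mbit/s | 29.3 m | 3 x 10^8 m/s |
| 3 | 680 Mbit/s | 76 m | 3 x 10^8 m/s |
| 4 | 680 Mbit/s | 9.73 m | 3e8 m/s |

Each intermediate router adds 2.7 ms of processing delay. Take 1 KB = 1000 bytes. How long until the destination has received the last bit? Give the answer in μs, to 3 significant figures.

8430 μs

L = 55200 bits.
Transmission delay per hop = L/R = 55200/680000000 = 81.1765 μs; 4 hops → 324.706 μs.
Propagation delays (d/s per hop): 1.41304, 0.0976667, 0.253333, 0.0324333 μs; sum = 1.79648 μs.
Processing at 3 router(s): 3 × 2.7 ms = 8100 μs.
End-to-end = 8430 μs.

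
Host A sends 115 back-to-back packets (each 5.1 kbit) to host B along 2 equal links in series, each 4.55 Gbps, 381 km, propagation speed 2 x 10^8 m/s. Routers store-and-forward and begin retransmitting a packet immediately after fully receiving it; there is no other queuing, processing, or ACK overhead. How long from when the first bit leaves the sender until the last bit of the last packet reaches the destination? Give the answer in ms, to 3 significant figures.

3.94 ms

Per-hop transmission t_tx = L/R = 5100/4550000000 = 0.00112088 ms.
Per-hop propagation t_prop = 381000/200000000 = 1.905 ms.
Pipeline fill: first packet needs 2·t_tx to clear all hops; remaining 114 packets each add one t_tx.
Total = (2+115-1)·t_tx + 2·t_prop = 116·0.00112088 + 2·1.905 = 3.94 ms.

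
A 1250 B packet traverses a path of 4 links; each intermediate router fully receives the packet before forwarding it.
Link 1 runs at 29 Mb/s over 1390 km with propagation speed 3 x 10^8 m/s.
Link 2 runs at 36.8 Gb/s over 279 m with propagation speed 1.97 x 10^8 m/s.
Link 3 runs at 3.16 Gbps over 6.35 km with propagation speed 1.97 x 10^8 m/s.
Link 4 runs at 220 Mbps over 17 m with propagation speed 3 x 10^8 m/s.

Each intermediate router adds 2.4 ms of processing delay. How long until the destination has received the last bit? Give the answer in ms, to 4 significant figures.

12.26 ms

L = 1250 × 8 = 10000 bits.
Transmission delays (L/R per hop): 0.344828, 0.000271739, 0.00316456, 0.0454545 ms; sum = 0.393718 ms.
Propagation delays (d/s per hop): 4.63333, 0.00141624, 0.0322335, 5.66667e-05 ms; sum = 4.66704 ms.
Processing at 3 router(s): 3 × 2.4 ms = 7.2 ms.
End-to-end = 12.26 ms.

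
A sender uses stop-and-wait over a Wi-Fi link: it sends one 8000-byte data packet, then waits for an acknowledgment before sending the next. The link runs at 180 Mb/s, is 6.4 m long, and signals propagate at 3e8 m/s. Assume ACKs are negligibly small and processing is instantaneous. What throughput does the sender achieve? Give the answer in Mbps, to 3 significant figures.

180 Mbps

t_tx = L/R = 64000/180000000 = 0.000355556 s.
t_prop = 6.4/300000000 = 2.13333e-08 s; RTT = 4.26667e-08 s.
Cycle = t_tx + RTT = 0.000355598 s.
Throughput = L / cycle = 64000 / 0.000355598 = 180 Mbps.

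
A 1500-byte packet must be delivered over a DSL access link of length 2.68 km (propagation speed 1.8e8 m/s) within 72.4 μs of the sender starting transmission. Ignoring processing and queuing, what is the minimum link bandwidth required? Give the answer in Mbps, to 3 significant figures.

209 Mbps

L = 12000 bits.
Propagation delay = 2680 / 180000000 = 14.8889 μs.
Transmission budget = 72.4 − 14.8889 = 57.5111 μs.
R ≥ L / t_tx = 12000 bits / 5.75111e-05 s = 209 Mbps.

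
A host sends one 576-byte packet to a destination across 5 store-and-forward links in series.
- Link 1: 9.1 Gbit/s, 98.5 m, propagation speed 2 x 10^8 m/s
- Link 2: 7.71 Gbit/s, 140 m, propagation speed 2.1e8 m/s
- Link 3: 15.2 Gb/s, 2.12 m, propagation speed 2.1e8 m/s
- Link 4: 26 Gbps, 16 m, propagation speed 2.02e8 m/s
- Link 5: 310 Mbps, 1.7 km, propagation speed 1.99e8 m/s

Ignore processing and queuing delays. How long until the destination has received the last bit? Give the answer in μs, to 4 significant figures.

26.24 μs

L = 576 × 8 = 4608 bits.
Transmission delays (L/R per hop): 0.506374, 0.597665, 0.303158, 0.177231, 14.8645 μs; sum = 16.4489 μs.
Propagation delays (d/s per hop): 0.4925, 0.666667, 0.0100952, 0.0792079, 8.54271 μs; sum = 9.79118 μs.
End-to-end = 26.24 μs.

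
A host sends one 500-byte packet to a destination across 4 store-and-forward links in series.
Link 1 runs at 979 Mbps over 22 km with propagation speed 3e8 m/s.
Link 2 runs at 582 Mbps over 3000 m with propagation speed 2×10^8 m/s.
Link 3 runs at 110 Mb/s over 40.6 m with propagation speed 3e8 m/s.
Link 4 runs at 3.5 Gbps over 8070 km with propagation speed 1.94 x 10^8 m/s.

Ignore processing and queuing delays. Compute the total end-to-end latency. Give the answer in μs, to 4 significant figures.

L = 500 × 8 = 4000 bits.
Transmission delays (L/R per hop): 4.0858, 6.87285, 36.3636, 1.14286 μs; sum = 48.4651 μs.
Propagation delays (d/s per hop): 73.3333, 15, 0.135333, 41597.9 μs; sum = 41686.4 μs.
End-to-end = 41730 μs.

41730 μs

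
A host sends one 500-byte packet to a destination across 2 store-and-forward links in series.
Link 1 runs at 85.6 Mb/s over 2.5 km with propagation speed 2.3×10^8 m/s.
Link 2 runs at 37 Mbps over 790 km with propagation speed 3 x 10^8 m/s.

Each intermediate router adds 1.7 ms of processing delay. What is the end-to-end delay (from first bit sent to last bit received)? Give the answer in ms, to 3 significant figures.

L = 500 × 8 = 4000 bits.
Transmission delays (L/R per hop): 0.046729, 0.108108 ms; sum = 0.154837 ms.
Propagation delays (d/s per hop): 0.0108696, 2.63333 ms; sum = 2.6442 ms.
Processing at 1 router(s): 1 × 1.7 ms = 1.7 ms.
End-to-end = 4.50 ms.

4.50 ms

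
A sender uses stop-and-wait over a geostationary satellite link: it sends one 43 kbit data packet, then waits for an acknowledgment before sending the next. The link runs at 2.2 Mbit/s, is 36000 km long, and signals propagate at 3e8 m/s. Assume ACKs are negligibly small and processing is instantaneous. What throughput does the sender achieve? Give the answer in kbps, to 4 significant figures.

165.7 kbps

t_tx = L/R = 43000/2200000 = 0.0195455 s.
t_prop = 36000000/300000000 = 0.12 s; RTT = 0.24 s.
Cycle = t_tx + RTT = 0.259545 s.
Throughput = L / cycle = 43000 / 0.259545 = 165.7 kbps.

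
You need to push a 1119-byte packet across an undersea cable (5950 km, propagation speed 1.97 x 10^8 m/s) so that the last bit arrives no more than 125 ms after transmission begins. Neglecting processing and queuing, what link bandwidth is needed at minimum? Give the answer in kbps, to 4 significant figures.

L = 8952 bits.
Propagation delay = 5950000 / 197000000 = 30.203 ms.
Transmission budget = 125 − 30.203 = 94.797 ms.
R ≥ L / t_tx = 8952 bits / 0.094797 s = 94.43 kbps.

94.43 kbps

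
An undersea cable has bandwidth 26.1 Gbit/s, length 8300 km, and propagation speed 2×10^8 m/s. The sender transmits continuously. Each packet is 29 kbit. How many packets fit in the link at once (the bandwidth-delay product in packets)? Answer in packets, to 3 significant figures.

Propagation delay = 8300000 / 200000000 = 0.0415 s.
BDP = R × t_prop = 26100000000 × 0.0415 = 1083150000 bits.
In packets of 29000 bits: 37400 packets.

37400 packets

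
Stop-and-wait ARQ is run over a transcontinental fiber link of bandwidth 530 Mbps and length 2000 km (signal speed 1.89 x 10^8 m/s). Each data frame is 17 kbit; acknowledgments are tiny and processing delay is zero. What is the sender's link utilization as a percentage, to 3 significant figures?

t_tx = L/R = 17000/530000000 = 3.20755e-05 s.
t_prop = 2000000/189000000 = 0.010582 s; RTT = 0.021164 s.
Cycle = t_tx + RTT = 0.0211961 s.
Utilization = t_tx / cycle = 3.20755e-05/0.0211961 = 0.151 %.

0.151 %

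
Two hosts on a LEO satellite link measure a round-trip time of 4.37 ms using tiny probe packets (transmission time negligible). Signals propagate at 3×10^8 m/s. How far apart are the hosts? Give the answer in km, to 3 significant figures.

One-way propagation = RTT/2 = 2.185 ms.
d = s × t = 300000000 × 0.002185 = 656 km.

656 km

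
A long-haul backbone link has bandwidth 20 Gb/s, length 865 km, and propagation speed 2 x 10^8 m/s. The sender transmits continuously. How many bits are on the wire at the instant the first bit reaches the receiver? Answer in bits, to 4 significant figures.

86500000 bits

Propagation delay = 865000 / 200000000 = 0.004325 s.
BDP = R × t_prop = 20000000000 × 0.004325 = 86500000 bits.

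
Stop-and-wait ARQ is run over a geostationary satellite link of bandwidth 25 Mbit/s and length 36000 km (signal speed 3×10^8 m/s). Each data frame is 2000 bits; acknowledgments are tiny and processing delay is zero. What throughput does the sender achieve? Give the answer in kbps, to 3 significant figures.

8.33 kbps

t_tx = L/R = 2000/25000000 = 8e-05 s.
t_prop = 36000000/300000000 = 0.12 s; RTT = 0.24 s.
Cycle = t_tx + RTT = 0.24008 s.
Throughput = L / cycle = 2000 / 0.24008 = 8.33 kbps.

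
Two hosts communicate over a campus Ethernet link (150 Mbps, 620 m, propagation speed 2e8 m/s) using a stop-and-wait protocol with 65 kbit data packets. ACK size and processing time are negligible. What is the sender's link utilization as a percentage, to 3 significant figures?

98.6 %

t_tx = L/R = 65000/150000000 = 0.000433333 s.
t_prop = 620/200000000 = 3.1e-06 s; RTT = 6.2e-06 s.
Cycle = t_tx + RTT = 0.000439533 s.
Utilization = t_tx / cycle = 0.000433333/0.000439533 = 98.6 %.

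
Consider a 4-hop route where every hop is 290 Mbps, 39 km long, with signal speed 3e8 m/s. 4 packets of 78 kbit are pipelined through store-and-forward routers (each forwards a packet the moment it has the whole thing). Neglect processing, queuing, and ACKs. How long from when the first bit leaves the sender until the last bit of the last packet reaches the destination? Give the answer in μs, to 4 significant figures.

Per-hop transmission t_tx = L/R = 78000/290000000 = 268.966 μs.
Per-hop propagation t_prop = 39000/300000000 = 130 μs.
Pipeline fill: first packet needs 4·t_tx to clear all hops; remaining 3 packets each add one t_tx.
Total = (4+4-1)·t_tx + 4·t_prop = 7·268.966 + 4·130 = 2403 μs.

2403 μs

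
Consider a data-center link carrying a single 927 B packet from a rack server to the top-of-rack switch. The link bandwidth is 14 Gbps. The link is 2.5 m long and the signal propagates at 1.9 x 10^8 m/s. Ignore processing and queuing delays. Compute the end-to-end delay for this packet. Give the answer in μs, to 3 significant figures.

0.543 μs

L = 927 × 8 = 7416 bits.
Transmission delay = L/R = 7416 / 14000000000 = 0.529714 μs.
Propagation delay = d/s = 2.5 m / 190000000 m/s = 0.0131579 μs.
Total = 0.543 μs.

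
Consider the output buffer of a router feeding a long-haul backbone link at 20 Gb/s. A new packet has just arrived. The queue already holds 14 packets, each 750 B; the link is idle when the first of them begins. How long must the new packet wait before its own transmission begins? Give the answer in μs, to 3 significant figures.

4.20 μs

Each queued packet: L/R = 6000/20000000000 = 0.3 μs.
14 queued → 4.2 μs.
Queuing delay = 4.20 μs.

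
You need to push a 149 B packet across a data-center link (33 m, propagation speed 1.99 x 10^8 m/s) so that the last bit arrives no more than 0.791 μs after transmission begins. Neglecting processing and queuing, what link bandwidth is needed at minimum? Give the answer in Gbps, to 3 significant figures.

L = 1192 bits.
Propagation delay = 33 / 199000000 = 0.165829 μs.
Transmission budget = 0.791 − 0.165829 = 0.625171 μs.
R ≥ L / t_tx = 1192 bits / 6.25171e-07 s = 1.91 Gbps.

1.91 Gbps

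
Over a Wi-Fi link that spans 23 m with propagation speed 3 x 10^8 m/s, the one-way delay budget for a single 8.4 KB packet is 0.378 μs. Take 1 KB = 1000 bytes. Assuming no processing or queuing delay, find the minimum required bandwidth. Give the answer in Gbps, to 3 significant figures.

L = 67200 bits.
Propagation delay = 23 / 300000000 = 0.0766667 μs.
Transmission budget = 0.378 − 0.0766667 = 0.301333 μs.
R ≥ L / t_tx = 67200 bits / 3.01333e-07 s = 223 Gbps.

223 Gbps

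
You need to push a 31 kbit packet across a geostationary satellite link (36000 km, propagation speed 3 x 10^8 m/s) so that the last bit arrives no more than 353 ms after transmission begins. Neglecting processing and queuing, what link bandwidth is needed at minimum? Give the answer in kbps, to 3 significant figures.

Propagation delay = 36000000 / 300000000 = 120 ms.
Transmission budget = 353 − 120 = 233 ms.
R ≥ L / t_tx = 31000 bits / 0.233 s = 133 kbps.

133 kbps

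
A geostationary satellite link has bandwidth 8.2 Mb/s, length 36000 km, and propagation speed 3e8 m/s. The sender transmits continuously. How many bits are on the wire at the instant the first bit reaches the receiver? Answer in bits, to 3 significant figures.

Propagation delay = 36000000 / 300000000 = 0.12 s.
BDP = R × t_prop = 8.2e+06 × 0.12 = 984000 bits.

984000 bits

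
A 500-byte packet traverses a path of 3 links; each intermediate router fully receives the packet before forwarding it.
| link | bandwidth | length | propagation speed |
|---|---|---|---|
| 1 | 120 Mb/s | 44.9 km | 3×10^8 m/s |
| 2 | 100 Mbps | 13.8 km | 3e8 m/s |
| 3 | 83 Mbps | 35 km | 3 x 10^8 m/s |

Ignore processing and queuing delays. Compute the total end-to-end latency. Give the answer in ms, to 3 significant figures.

0.434 ms

L = 500 × 8 = 4000 bits.
Transmission delays (L/R per hop): 0.0333333, 0.04, 0.0481928 ms; sum = 0.121526 ms.
Propagation delays (d/s per hop): 0.149667, 0.046, 0.116667 ms; sum = 0.312333 ms.
End-to-end = 0.434 ms.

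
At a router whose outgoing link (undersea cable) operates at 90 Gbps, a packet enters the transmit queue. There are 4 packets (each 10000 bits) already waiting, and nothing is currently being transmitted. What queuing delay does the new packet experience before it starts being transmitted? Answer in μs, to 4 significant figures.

Each queued packet: L/R = 10000/90000000000 = 0.111111 μs.
4 queued → 0.444444 μs.
Queuing delay = 0.4444 μs.

0.4444 μs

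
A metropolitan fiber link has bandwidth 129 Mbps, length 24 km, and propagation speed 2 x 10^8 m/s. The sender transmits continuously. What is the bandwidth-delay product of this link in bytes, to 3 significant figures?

Propagation delay = 24000 / 200000000 = 0.00012 s.
BDP = R × t_prop = 129000000 × 0.00012 = 15480 bits.
In bytes: 15480/8 = 1940 bytes.

1940 bytes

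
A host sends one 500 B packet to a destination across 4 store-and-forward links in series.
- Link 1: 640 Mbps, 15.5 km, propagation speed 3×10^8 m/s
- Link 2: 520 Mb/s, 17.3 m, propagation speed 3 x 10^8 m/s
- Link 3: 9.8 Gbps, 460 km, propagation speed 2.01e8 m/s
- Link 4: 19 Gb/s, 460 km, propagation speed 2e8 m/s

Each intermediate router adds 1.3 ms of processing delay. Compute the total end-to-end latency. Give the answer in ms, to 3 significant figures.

8.55 ms

L = 500 × 8 = 4000 bits.
Transmission delays (L/R per hop): 0.00625, 0.00769231, 0.000408163, 0.000210526 ms; sum = 0.014561 ms.
Propagation delays (d/s per hop): 0.0516667, 5.76667e-05, 2.28856, 2.3 ms; sum = 4.64028 ms.
Processing at 3 router(s): 3 × 1.3 ms = 3.9 ms.
End-to-end = 8.55 ms.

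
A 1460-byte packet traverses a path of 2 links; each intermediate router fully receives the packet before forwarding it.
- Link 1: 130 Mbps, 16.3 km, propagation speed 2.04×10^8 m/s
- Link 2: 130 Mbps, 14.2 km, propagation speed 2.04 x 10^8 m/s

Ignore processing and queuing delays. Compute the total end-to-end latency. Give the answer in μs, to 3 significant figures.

L = 1460 × 8 = 11680 bits.
Transmission delay per hop = L/R = 11680/130000000 = 89.8462 μs; 2 hops → 179.692 μs.
Propagation delays (d/s per hop): 79.902, 69.6078 μs; sum = 149.51 μs.
End-to-end = 329 μs.

329 μs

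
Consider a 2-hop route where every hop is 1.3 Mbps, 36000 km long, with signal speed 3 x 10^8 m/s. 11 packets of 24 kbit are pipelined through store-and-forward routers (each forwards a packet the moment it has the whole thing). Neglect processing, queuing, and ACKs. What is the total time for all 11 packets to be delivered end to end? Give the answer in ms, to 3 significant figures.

462 ms

Per-hop transmission t_tx = L/R = 24000/1300000 = 18.4615 ms.
Per-hop propagation t_prop = 36000000/300000000 = 120 ms.
Pipeline fill: first packet needs 2·t_tx to clear all hops; remaining 10 packets each add one t_tx.
Total = (2+11-1)·t_tx + 2·t_prop = 12·18.4615 + 2·120 = 462 ms.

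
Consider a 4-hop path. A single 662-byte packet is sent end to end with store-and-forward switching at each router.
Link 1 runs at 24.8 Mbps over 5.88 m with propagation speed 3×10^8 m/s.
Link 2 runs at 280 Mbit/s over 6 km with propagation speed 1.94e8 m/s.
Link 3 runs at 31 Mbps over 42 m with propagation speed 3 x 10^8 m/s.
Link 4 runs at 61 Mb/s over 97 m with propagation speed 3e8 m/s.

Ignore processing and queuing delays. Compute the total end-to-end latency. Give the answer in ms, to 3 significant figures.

L = 662 × 8 = 5296 bits.
Transmission delays (L/R per hop): 0.213548, 0.0189143, 0.170839, 0.0868197 ms; sum = 0.490121 ms.
Propagation delays (d/s per hop): 1.96e-05, 0.0309278, 0.00014, 0.000323333 ms; sum = 0.0314108 ms.
End-to-end = 0.522 ms.

0.522 ms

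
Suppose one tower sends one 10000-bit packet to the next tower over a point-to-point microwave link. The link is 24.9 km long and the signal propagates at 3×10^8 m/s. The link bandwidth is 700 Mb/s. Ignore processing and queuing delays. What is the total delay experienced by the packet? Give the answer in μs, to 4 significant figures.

Transmission delay = L/R = 10000 / 700000000 = 14.2857 μs.
Propagation delay = d/s = 24900 m / 300000000 m/s = 83 μs.
Total = 97.29 μs.

97.29 μs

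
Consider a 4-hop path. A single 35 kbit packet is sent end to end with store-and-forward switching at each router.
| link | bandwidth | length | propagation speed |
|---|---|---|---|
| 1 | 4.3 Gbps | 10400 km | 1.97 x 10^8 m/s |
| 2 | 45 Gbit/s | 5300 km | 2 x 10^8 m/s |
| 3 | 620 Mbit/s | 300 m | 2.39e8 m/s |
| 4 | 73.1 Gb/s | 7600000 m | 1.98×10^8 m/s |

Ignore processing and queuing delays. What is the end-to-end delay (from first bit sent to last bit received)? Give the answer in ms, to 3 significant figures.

L = 35000 bits.
Transmission delays (L/R per hop): 0.00813953, 0.000777778, 0.0564516, 0.000478796 ms; sum = 0.0658477 ms.
Propagation delays (d/s per hop): 52.7919, 26.5, 0.00125523, 38.3838 ms; sum = 117.677 ms.
End-to-end = 118 ms.

118 ms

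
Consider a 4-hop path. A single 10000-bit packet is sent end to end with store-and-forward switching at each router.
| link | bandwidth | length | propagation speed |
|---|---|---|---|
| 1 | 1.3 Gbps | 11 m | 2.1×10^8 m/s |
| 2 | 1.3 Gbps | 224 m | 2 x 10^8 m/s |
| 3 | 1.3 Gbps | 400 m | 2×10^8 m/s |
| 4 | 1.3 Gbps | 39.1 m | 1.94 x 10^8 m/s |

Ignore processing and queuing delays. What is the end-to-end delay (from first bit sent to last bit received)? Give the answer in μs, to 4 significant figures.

Transmission delay per hop = L/R = 10000/1300000000 = 7.69231 μs; 4 hops → 30.7692 μs.
Propagation delays (d/s per hop): 0.052381, 1.12, 2, 0.201546 μs; sum = 3.37393 μs.
End-to-end = 34.14 μs.

34.14 μs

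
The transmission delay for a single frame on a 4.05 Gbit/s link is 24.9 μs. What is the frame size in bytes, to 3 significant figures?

L = R × t_tx = 4050000000 b/s × 2.49e-05 s = 100845 bits.
In bytes: 100845 / 8 = 12600 bytes.

12600 bytes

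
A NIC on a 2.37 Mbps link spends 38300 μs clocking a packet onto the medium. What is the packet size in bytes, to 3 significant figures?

11300 bytes

L = R × t_tx = 2370000 b/s × 0.0383 s = 90771 bits.
In bytes: 90771 / 8 = 11300 bytes.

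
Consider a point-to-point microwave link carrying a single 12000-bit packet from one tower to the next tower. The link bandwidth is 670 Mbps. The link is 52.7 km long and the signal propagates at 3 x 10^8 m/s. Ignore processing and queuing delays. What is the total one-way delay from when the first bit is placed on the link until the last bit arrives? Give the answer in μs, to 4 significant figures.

Transmission delay = L/R = 12000 / 670000000 = 17.9104 μs.
Propagation delay = d/s = 52700 m / 300000000 m/s = 175.667 μs.
Total = 193.6 μs.

193.6 μs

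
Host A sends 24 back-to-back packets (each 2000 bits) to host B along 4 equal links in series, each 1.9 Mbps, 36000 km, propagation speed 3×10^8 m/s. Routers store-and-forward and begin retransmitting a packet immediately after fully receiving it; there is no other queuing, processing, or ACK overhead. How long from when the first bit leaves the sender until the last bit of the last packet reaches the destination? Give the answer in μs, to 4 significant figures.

508400 μs

Per-hop transmission t_tx = L/R = 2000/1900000 = 1052.63 μs.
Per-hop propagation t_prop = 36000000/300000000 = 120000 μs.
Pipeline fill: first packet needs 4·t_tx to clear all hops; remaining 23 packets each add one t_tx.
Total = (4+24-1)·t_tx + 4·t_prop = 27·1052.63 + 4·120000 = 508400 μs.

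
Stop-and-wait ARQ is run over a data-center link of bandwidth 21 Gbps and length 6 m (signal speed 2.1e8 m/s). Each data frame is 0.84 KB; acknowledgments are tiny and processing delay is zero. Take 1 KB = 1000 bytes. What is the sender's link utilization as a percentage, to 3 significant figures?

84.8 %

t_tx = L/R = 6720/21000000000 = 3.2e-07 s.
t_prop = 6/210000000 = 2.85714e-08 s; RTT = 5.71429e-08 s.
Cycle = t_tx + RTT = 3.77143e-07 s.
Utilization = t_tx / cycle = 3.2e-07/3.77143e-07 = 84.8 %.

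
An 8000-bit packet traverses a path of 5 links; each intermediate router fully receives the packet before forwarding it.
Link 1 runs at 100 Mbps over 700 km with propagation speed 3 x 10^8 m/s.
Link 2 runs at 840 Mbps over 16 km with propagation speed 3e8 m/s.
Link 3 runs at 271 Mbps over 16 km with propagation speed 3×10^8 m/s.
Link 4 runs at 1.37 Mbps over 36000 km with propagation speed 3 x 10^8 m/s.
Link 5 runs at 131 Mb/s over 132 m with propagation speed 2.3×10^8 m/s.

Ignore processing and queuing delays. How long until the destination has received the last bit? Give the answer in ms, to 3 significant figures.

Transmission delays (L/R per hop): 0.08, 0.00952381, 0.0295203, 5.83942, 0.0610687 ms; sum = 6.01953 ms.
Propagation delays (d/s per hop): 2.33333, 0.0533333, 0.0533333, 120, 0.000573913 ms; sum = 122.441 ms.
End-to-end = 128 ms.

128 ms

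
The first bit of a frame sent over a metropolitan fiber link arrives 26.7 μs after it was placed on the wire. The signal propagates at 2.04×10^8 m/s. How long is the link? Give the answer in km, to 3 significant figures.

d = s × t_prop = 204000000 × 2.67e-05 = 5.45 km.

5.45 km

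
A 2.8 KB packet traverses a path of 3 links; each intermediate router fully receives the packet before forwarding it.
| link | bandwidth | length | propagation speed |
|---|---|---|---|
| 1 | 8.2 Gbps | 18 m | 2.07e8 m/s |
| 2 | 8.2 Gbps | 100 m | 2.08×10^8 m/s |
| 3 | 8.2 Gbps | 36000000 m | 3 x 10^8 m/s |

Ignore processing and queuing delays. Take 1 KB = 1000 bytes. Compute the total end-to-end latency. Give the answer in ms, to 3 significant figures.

L = 22400 bits.
Transmission delay per hop = L/R = 22400/8.2e+09 = 0.00273171 ms; 3 hops → 0.00819512 ms.
Propagation delays (d/s per hop): 8.69565e-05, 0.000480769, 120 ms; sum = 120.001 ms.
End-to-end = 120 ms.

120 ms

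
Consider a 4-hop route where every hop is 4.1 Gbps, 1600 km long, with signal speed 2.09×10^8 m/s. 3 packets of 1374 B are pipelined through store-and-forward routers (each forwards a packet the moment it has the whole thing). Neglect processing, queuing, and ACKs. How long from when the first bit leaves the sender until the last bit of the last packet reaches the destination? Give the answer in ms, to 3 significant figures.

Per-hop transmission t_tx = L/R = 10992/4.1e+09 = 0.00268098 ms.
Per-hop propagation t_prop = 1600000/209000000 = 7.6555 ms.
Pipeline fill: first packet needs 4·t_tx to clear all hops; remaining 2 packets each add one t_tx.
Total = (4+3-1)·t_tx + 4·t_prop = 6·0.00268098 + 4·7.6555 = 30.6 ms.

30.6 ms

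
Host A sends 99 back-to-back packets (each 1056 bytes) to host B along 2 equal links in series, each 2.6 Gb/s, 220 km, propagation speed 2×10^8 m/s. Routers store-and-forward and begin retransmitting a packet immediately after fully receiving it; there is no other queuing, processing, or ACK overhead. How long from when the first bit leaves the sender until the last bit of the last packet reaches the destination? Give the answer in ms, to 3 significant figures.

2.52 ms

Per-hop transmission t_tx = L/R = 8448/2600000000 = 0.00324923 ms.
Per-hop propagation t_prop = 220000/200000000 = 1.1 ms.
Pipeline fill: first packet needs 2·t_tx to clear all hops; remaining 98 packets each add one t_tx.
Total = (2+99-1)·t_tx + 2·t_prop = 100·0.00324923 + 2·1.1 = 2.52 ms.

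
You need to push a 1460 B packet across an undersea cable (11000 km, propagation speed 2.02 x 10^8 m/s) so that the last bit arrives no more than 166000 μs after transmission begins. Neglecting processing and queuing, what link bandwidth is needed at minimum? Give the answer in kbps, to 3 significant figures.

L = 11680 bits.
Propagation delay = 11000000 / 202000000 = 54455.4 μs.
Transmission budget = 166000 − 54455.4 = 111545 μs.
R ≥ L / t_tx = 11680 bits / 0.111545 s = 105 kbps.

105 kbps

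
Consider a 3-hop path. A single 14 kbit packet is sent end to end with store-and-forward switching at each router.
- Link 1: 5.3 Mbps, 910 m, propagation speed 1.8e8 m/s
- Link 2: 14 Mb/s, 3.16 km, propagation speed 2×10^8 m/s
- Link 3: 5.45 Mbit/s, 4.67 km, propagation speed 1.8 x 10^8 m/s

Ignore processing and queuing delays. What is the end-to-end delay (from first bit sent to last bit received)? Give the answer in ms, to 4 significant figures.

L = 14000 bits.
Transmission delays (L/R per hop): 2.64151, 1, 2.56881 ms; sum = 6.21032 ms.
Propagation delays (d/s per hop): 0.00505556, 0.0158, 0.0259444 ms; sum = 0.0468 ms.
End-to-end = 6.257 ms.

6.257 ms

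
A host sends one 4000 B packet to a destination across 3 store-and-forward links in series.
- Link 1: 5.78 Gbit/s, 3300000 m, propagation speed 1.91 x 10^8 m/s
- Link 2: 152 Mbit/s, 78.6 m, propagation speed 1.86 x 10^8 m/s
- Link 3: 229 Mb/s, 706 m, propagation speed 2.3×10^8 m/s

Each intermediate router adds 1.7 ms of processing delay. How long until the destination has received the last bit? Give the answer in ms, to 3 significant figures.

21.0 ms

L = 4000 × 8 = 32000 bits.
Transmission delays (L/R per hop): 0.00553633, 0.210526, 0.139738 ms; sum = 0.355801 ms.
Propagation delays (d/s per hop): 17.2775, 0.000422581, 0.00306957 ms; sum = 17.281 ms.
Processing at 2 router(s): 2 × 1.7 ms = 3.4 ms.
End-to-end = 21.0 ms.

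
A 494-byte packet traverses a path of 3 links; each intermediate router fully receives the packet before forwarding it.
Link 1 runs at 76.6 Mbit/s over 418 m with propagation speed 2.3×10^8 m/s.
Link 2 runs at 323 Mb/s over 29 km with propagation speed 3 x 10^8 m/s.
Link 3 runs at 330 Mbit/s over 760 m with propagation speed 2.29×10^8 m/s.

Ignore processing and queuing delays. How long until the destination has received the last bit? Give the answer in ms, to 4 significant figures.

L = 494 × 8 = 3952 bits.
Transmission delays (L/R per hop): 0.0515927, 0.0122353, 0.0119758 ms; sum = 0.0758037 ms.
Propagation delays (d/s per hop): 0.00181739, 0.0966667, 0.00331878 ms; sum = 0.101803 ms.
End-to-end = 0.1776 ms.

0.1776 ms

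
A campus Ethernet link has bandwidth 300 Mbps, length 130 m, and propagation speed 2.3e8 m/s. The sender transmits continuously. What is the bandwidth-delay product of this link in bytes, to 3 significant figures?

Propagation delay = 130 / 2.3e+08 = 5.65217e-07 s.
BDP = R × t_prop = 300000000 × 5.65217e-07 = 169.565 bits.
In bytes: 169.565/8 = 21.2 bytes.

21.2 bytes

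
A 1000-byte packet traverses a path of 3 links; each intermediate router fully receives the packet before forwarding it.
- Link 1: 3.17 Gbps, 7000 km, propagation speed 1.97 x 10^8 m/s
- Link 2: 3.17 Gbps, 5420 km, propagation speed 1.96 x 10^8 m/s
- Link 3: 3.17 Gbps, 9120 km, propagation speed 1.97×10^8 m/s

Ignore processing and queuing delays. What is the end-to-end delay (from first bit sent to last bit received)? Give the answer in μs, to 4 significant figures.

109500 μs

L = 1000 × 8 = 8000 bits.
Transmission delay per hop = L/R = 8000/3170000000 = 2.52366 μs; 3 hops → 7.57098 μs.
Propagation delays (d/s per hop): 35533, 27653.1, 46294.4 μs; sum = 109480 μs.
End-to-end = 109500 μs.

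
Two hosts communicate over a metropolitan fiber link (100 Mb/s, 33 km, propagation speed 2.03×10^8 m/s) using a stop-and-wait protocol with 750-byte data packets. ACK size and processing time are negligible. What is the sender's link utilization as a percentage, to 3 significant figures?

t_tx = L/R = 6000/100000000 = 6e-05 s.
t_prop = 33000/2.03e+08 = 0.000162562 s; RTT = 0.000325123 s.
Cycle = t_tx + RTT = 0.000385123 s.
Utilization = t_tx / cycle = 6e-05/0.000385123 = 15.6 %.

15.6 %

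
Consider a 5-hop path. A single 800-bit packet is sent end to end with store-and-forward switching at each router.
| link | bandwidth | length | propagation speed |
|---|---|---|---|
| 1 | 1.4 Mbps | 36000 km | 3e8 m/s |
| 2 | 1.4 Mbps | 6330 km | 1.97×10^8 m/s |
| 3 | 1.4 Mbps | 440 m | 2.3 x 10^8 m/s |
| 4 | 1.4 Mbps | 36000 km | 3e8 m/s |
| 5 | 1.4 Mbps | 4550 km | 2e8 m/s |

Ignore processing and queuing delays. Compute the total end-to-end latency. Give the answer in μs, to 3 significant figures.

298000 μs

Transmission delay per hop = L/R = 800/1400000 = 571.429 μs; 5 hops → 2857.14 μs.
Propagation delays (d/s per hop): 120000, 32132, 1.91304, 120000, 22750 μs; sum = 294884 μs.
End-to-end = 298000 μs.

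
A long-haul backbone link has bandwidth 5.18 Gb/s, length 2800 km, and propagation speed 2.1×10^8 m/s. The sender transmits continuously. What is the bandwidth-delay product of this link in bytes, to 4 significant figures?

8633000 bytes

Propagation delay = 2800000 / 210000000 = 0.0133333 s.
BDP = R × t_prop = 5180000000 × 0.0133333 = 69066700 bits.
In bytes: 69066700/8 = 8633000 bytes.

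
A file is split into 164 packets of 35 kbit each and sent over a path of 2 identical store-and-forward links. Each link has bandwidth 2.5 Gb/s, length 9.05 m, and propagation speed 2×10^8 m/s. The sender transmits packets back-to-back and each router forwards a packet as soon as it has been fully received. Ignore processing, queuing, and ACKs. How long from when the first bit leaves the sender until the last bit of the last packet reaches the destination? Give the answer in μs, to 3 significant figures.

Per-hop transmission t_tx = L/R = 35000/2500000000 = 14 μs.
Per-hop propagation t_prop = 9.05/200000000 = 0.04525 μs.
Pipeline fill: first packet needs 2·t_tx to clear all hops; remaining 163 packets each add one t_tx.
Total = (2+164-1)·t_tx + 2·t_prop = 165·14 + 2·0.04525 = 2310 μs.

2310 μs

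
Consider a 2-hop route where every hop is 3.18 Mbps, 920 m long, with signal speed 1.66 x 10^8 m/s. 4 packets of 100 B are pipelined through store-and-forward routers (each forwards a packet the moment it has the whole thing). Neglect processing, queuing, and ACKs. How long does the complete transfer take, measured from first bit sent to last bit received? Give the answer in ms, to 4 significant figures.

Per-hop transmission t_tx = L/R = 800/3180000 = 0.251572 ms.
Per-hop propagation t_prop = 920/166000000 = 0.00554217 ms.
Pipeline fill: first packet needs 2·t_tx to clear all hops; remaining 3 packets each add one t_tx.
Total = (2+4-1)·t_tx + 2·t_prop = 5·0.251572 + 2·0.00554217 = 1.269 ms.

1.269 ms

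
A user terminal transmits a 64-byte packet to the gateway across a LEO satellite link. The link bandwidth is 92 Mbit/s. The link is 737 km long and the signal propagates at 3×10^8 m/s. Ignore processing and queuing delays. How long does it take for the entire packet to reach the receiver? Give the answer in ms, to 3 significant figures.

L = 64 × 8 = 512 bits.
Transmission delay = L/R = 512 / 92000000 = 0.00556522 ms.
Propagation delay = d/s = 737000 m / 300000000 m/s = 2.45667 ms.
Total = 2.46 ms.

2.46 ms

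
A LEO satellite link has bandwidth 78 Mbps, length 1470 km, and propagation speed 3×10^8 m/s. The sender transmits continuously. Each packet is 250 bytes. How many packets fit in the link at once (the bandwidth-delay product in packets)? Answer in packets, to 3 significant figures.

Propagation delay = 1470000 / 300000000 = 0.0049 s.
BDP = R × t_prop = 78000000 × 0.0049 = 382200 bits.
In packets of 2000 bits: 191 packets.

191 packets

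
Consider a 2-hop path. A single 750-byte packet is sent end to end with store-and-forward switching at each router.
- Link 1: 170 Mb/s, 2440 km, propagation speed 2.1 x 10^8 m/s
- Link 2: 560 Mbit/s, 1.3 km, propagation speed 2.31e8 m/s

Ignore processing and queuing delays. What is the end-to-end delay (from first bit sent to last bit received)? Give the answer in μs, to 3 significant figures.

11700 μs

L = 750 × 8 = 6000 bits.
Transmission delays (L/R per hop): 35.2941, 10.7143 μs; sum = 46.0084 μs.
Propagation delays (d/s per hop): 11619, 5.62771 μs; sum = 11624.7 μs.
End-to-end = 11700 μs.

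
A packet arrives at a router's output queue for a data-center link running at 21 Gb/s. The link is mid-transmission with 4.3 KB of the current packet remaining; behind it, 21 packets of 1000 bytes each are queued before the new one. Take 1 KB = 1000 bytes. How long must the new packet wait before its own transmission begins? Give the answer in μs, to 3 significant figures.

9.64 μs

Each queued packet: L/R = 8000/21000000000 = 0.380952 μs.
21 queued → 8 μs.
Plus remaining 34400 bits of current packet: 1.6381 μs.
Queuing delay = 9.64 μs.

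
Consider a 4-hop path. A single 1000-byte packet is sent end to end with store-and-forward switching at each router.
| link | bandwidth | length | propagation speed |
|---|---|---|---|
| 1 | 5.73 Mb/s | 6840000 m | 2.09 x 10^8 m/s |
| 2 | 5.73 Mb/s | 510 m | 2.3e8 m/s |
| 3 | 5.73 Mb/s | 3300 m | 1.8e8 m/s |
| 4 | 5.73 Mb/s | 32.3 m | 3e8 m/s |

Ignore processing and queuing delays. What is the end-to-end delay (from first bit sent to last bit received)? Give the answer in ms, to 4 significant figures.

38.33 ms

L = 1000 × 8 = 8000 bits.
Transmission delay per hop = L/R = 8000/5730000 = 1.39616 ms; 4 hops → 5.58464 ms.
Propagation delays (d/s per hop): 32.7273, 0.00221739, 0.0183333, 0.000107667 ms; sum = 32.7479 ms.
End-to-end = 38.33 ms.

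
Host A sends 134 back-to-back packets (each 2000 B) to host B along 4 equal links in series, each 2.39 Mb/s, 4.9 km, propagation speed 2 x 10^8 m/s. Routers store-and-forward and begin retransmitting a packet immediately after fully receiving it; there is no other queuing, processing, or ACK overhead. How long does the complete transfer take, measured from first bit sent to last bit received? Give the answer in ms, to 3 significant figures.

Per-hop transmission t_tx = L/R = 16000/2390000 = 6.69456 ms.
Per-hop propagation t_prop = 4900/200000000 = 0.0245 ms.
Pipeline fill: first packet needs 4·t_tx to clear all hops; remaining 133 packets each add one t_tx.
Total = (4+134-1)·t_tx + 4·t_prop = 137·6.69456 + 4·0.0245 = 917 ms.

917 ms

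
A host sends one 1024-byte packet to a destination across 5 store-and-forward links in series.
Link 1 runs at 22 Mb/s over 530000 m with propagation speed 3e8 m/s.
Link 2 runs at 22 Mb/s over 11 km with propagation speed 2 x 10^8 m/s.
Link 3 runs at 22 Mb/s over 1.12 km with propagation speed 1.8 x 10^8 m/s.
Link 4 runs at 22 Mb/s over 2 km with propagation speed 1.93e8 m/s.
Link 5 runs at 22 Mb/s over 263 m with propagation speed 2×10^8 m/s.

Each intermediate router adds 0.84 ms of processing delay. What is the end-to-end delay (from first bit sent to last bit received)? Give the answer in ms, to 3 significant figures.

7.06 ms

L = 1024 × 8 = 8192 bits.
Transmission delay per hop = L/R = 8192/22000000 = 0.372364 ms; 5 hops → 1.86182 ms.
Propagation delays (d/s per hop): 1.76667, 0.055, 0.00622222, 0.0103627, 0.001315 ms; sum = 1.83957 ms.
Processing at 4 router(s): 4 × 0.84 ms = 3.36 ms.
End-to-end = 7.06 ms.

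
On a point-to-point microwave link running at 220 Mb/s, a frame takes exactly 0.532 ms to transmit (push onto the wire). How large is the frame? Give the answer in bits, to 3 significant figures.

L = R × t_tx = 220000000 b/s × 0.000532 s = 117040 bits.

117000 bits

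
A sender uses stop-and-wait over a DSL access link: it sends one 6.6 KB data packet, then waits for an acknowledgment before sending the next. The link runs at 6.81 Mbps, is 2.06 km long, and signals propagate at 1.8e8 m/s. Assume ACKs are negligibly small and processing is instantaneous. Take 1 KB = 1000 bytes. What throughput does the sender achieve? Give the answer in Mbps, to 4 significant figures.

6.790 Mbps

t_tx = L/R = 52800/6810000 = 0.0077533 s.
t_prop = 2060/180000000 = 1.14444e-05 s; RTT = 2.28889e-05 s.
Cycle = t_tx + RTT = 0.00777619 s.
Throughput = L / cycle = 52800 / 0.00777619 = 6.790 Mbps.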